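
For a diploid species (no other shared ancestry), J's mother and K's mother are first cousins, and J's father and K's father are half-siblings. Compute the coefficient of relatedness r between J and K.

With two independent routes of shared ancestry, r is the sum of the two contributions.
J and K are related in two ways: second cousins through their mothers (r = 1/32) and half first cousins through their fathers (r = 1/16).
r = 1/32 + 1/16 = 3/32 = 0.09375.

0.09375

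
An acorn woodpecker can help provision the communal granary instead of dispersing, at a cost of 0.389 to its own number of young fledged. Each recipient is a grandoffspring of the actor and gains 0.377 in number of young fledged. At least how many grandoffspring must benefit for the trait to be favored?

r to a grandoffspring = 1/4 (two parent–offspring links: r = (1/2)^2 = 1/4).
Hamilton's rule: n·r·B > C  ⇒  n > C/(r·B) = 0.389/(0.25·0.377) = 4.127.
The smallest integer exceeding 4.127 is 5.

5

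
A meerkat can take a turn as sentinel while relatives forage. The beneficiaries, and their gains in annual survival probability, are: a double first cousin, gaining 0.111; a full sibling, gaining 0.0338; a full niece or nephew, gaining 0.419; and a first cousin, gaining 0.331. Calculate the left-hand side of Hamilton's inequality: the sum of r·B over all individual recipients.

r to a double first cousin = 1/4 (double first cousins share both grandparent pairs — four paths of length 4: r = 4·(1/2)^4 = 1/4).
r to a full sibling = 1/2 (full sibs share both parents — two paths of length 2: r = 2·(1/2)^2 = 1/2).
r to a full niece or nephew = 1/4 (full aunt/uncle↔niece/nephew: two paths of length 3 through the shared grandparent pair: r = 2·(1/2)^3 = 1/4).
r to a first cousin = 1/8 (first cousins share one grandparent pair — two paths of length 4: r = 2·(1/2)^4 = 1/8).
Summing one r·B term per recipient: 1·0.25·0.111 + 1·0.5·0.0338 + 1·0.25·0.419 + 1·0.125·0.331 = 0.190775.

0.190775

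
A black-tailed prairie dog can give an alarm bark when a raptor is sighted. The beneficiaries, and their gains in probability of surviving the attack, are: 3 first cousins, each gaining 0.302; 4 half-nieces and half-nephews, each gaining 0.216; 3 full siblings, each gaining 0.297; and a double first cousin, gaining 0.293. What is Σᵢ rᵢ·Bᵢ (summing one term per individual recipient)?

r to a first cousin = 0.125 (first cousins share one grandparent pair — two paths of length 4: r = 2·(1/2)^4 = 1/8).
r to a half-niece or half-nephew = 0.125 (half-aunt/uncle↔niece/nephew: one path of length 3: r = (1/2)^3 = 1/8).
r to a full sibling = 0.5 (full sibs share both parents — two paths of length 2: r = 2·(1/2)^2 = 1/2).
r to a double first cousin = 0.25 (double first cousins share both grandparent pairs — four paths of length 4: r = 4·(1/2)^4 = 1/4).
Summing one r·B term per recipient: 3·0.125·0.302 + 4·0.125·0.216 + 3·0.5·0.297 + 1·0.25·0.293 = 0.74.

0.74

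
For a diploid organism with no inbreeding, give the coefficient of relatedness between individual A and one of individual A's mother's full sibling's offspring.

Each parent–offspring link contributes a factor of 1/2, and independent paths through distinct common ancestors add.
First cousins share one grandparent pair — two paths of length 4: r = 2·(1/2)^4 = 1/8.

0.125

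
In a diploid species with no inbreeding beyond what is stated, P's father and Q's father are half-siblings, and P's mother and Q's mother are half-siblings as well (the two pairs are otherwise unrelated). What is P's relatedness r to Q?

0.125

Independent pedigree routes through distinct common ancestors add.
P and Q are related in two ways: half first cousins through their fathers (r = 1/16) and half first cousins through their mothers (r = 1/16).
r = 1/16 + 1/16 = 1/8 = 0.125.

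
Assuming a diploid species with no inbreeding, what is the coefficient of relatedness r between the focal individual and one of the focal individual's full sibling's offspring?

0.25

Each parent–offspring link contributes a factor of 1/2, and independent paths through distinct common ancestors add.
Full aunt/uncle↔niece/nephew: two paths of length 3 through the shared grandparent pair: r = 2·(1/2)^3 = 1/4.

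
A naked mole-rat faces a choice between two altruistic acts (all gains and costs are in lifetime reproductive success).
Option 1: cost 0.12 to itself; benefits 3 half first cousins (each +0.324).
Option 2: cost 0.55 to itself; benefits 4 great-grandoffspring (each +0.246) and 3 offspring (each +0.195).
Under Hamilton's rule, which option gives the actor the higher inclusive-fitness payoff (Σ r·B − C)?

Option 1

Option 1: r to a half first cousin = 0.0625.
Option 1: Σ r·B − C = (3·0.0625·0.324) − 0.12 = -0.05925.
Option 2: r to a great-grandoffspring = 0.125.
Option 2: r to an offspring = 0.5.
Option 2: Σ r·B − C = (4·0.125·0.246 + 3·0.5·0.195) − 0.55 = -0.1345.
Option 1 has the higher net inclusive-fitness payoff.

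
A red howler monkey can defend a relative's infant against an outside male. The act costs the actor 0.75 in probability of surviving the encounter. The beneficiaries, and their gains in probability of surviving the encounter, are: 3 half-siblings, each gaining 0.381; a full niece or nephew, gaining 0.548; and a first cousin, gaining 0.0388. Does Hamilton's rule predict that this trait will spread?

Hamilton's rule: the trait is favored when the sum of r·B over every recipient exceeds the actor's cost C.
r to a half-sibling = 0.25 (half-sibs share one parent — one path of length 2: r = (1/2)^2 = 1/4).
r to a full niece or nephew = 1/4 (full aunt/uncle↔niece/nephew: two paths of length 3 through the shared grandparent pair: r = 2·(1/2)^3 = 1/4).
r to a first cousin = 1/8 (first cousins share one grandparent pair — two paths of length 4: r = 2·(1/2)^4 = 1/8).
Summing one r·B term per recipient: 3·0.25·0.381 + 1·0.25·0.548 + 1·0.125·0.0388 = 0.4276.
0.4276 < 0.75: the indirect benefit is less than the cost.

No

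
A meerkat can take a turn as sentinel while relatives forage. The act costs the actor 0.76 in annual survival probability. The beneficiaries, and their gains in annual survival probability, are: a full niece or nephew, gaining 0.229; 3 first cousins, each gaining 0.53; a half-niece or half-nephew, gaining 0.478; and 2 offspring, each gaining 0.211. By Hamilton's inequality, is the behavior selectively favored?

No

Hamilton's rule: the trait is favored when the sum of r·B over every recipient exceeds the actor's cost C.
r to a full niece or nephew = 0.25 (full aunt/uncle↔niece/nephew: two paths of length 3 through the shared grandparent pair: r = 2·(1/2)^3 = 1/4).
r to a first cousin = 1/8 (first cousins share one grandparent pair — two paths of length 4: r = 2·(1/2)^4 = 1/8).
r to a half-niece or half-nephew = 1/8 (half-aunt/uncle↔niece/nephew: one path of length 3: r = (1/2)^3 = 1/8).
r to an offspring = 1/2 (one parent–offspring link: r = (1/2)^1 = 1/2).
Summing one r·B term per recipient: 1·0.25·0.229 + 3·0.125·0.53 + 1·0.125·0.478 + 2·0.5·0.211 = 0.52675.
0.52675 < 0.76: the indirect benefit is less than the cost.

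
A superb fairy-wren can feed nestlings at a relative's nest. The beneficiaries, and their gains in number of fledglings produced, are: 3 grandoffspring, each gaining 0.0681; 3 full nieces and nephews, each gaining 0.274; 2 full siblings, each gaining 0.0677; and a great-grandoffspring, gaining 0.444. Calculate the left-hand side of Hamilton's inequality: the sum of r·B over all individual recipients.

r to a grandoffspring = 1/4 (two parent–offspring links: r = (1/2)^2 = 1/4).
r to a full niece or nephew = 0.25 (full aunt/uncle↔niece/nephew: two paths of length 3 through the shared grandparent pair: r = 2·(1/2)^3 = 1/4).
r to a full sibling = 0.5 (full sibs share both parents — two paths of length 2: r = 2·(1/2)^2 = 1/2).
r to a great-grandoffspring = 1/8 (three parent–offspring links: r = (1/2)^3 = 1/8).
Summing one r·B term per recipient: 3·0.25·0.0681 + 3·0.25·0.274 + 2·0.5·0.0677 + 1·0.125·0.444 = 0.379775.

0.379775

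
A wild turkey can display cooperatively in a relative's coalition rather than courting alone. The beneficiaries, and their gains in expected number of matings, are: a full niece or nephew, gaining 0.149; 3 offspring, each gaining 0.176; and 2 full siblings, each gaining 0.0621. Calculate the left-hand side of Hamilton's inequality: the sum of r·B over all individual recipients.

r to a full niece or nephew = 1/4 (full aunt/uncle↔niece/nephew: two paths of length 3 through the shared grandparent pair: r = 2·(1/2)^3 = 1/4).
r to an offspring = 0.5 (one parent–offspring link: r = (1/2)^1 = 1/2).
r to a full sibling = 1/2 (full sibs share both parents — two paths of length 2: r = 2·(1/2)^2 = 1/2).
Summing one r·B term per recipient: 1·0.25·0.149 + 3·0.5·0.176 + 2·0.5·0.0621 = 0.36335.

0.36335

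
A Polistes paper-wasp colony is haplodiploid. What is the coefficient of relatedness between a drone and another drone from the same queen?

Haploid brothers each carry a random half of the queen's diploid genome, so on average they share half: r = 1/2.

0.5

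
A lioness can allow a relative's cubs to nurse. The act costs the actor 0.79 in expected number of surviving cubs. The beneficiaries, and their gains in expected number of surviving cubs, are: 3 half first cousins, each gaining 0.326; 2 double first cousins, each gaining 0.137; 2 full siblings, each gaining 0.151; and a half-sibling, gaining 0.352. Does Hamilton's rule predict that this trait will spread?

Hamilton's rule: the trait is favored when the sum of r·B over every recipient exceeds the actor's cost C.
r to a half first cousin = 1/16 (half first cousins share one grandparent — one path of length 4: r = (1/2)^4 = 1/16).
r to a double first cousin = 0.25 (double first cousins share both grandparent pairs — four paths of length 4: r = 4·(1/2)^4 = 1/4).
r to a full sibling = 0.5 (full sibs share both parents — two paths of length 2: r = 2·(1/2)^2 = 1/2).
r to a half-sibling = 0.25 (half-sibs share one parent — one path of length 2: r = (1/2)^2 = 1/4).
Summing one r·B term per recipient: 3·0.0625·0.326 + 2·0.25·0.137 + 2·0.5·0.151 + 1·0.25·0.352 = 0.368625.
0.368625 < 0.79: the indirect benefit is less than the cost.

No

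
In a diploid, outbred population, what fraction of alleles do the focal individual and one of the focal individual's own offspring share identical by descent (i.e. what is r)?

Each parent–offspring link contributes a factor of 1/2, and independent paths through distinct common ancestors add.
One parent–offspring link: r = (1/2)^1 = 1/2.

0.5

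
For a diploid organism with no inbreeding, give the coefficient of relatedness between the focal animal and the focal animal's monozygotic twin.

1

Each parent–offspring link contributes a factor of 1/2, and independent paths through distinct common ancestors add.
Monozygotic twins share every allele identical by descent: r = 1.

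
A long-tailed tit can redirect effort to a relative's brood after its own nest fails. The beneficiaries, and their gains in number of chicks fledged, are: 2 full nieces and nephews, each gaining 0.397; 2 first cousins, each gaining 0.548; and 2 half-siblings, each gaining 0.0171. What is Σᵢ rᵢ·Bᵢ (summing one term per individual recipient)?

0.34405

r to a full niece or nephew = 0.25 (full aunt/uncle↔niece/nephew: two paths of length 3 through the shared grandparent pair: r = 2·(1/2)^3 = 1/4).
r to a first cousin = 0.125 (first cousins share one grandparent pair — two paths of length 4: r = 2·(1/2)^4 = 1/8).
r to a half-sibling = 1/4 (half-sibs share one parent — one path of length 2: r = (1/2)^2 = 1/4).
Summing one r·B term per recipient: 2·0.25·0.397 + 2·0.125·0.548 + 2·0.25·0.0171 = 0.34405.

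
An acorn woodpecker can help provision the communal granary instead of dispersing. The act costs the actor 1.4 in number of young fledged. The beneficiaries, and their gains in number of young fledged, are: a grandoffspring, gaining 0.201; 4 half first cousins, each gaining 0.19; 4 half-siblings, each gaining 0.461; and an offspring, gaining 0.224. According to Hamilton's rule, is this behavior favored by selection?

No

Hamilton's rule: the trait is favored when the sum of r·B over every recipient exceeds the actor's cost C.
r to a grandoffspring = 0.25 (two parent–offspring links: r = (1/2)^2 = 1/4).
r to a half first cousin = 1/16 (half first cousins share one grandparent — one path of length 4: r = (1/2)^4 = 1/16).
r to a half-sibling = 0.25 (half-sibs share one parent — one path of length 2: r = (1/2)^2 = 1/4).
r to an offspring = 1/2 (one parent–offspring link: r = (1/2)^1 = 1/2).
Summing one r·B term per recipient: 1·0.25·0.201 + 4·0.0625·0.19 + 4·0.25·0.461 + 1·0.5·0.224 = 0.67075.
0.67075 < 1.4: the indirect benefit is less than the cost.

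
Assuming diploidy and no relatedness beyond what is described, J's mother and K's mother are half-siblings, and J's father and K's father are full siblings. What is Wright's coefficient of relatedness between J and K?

0.1875

Wright's path rule: contributions from independent ancestry routes add.
J and K are related in two ways: half first cousins through their mothers (r = 1/16) and first cousins through their fathers (r = 1/8).
r = 1/16 + 1/8 = 0.1875.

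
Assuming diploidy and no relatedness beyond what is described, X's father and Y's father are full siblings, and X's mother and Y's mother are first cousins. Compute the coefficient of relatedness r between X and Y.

With two independent routes of shared ancestry, r is the sum of the two contributions.
X and Y are related in two ways: first cousins through their fathers (r = 1/8) and second cousins through their mothers (r = 1/32).
r = 1/8 + 1/32 = 0.15625.

0.15625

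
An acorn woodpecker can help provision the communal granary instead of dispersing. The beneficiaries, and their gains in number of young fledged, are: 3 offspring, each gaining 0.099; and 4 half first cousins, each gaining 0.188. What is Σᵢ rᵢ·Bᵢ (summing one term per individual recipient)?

r to an offspring = 0.5 (one parent–offspring link: r = (1/2)^1 = 1/2).
r to a half first cousin = 1/16 (half first cousins share one grandparent — one path of length 4: r = (1/2)^4 = 1/16).
Summing one r·B term per recipient: 3·0.5·0.099 + 4·0.0625·0.188 = 0.1955.

0.1955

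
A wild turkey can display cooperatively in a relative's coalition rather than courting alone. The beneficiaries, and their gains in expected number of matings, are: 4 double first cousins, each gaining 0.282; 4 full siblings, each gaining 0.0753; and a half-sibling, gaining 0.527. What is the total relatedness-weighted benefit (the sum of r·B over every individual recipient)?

r to a double first cousin = 0.25 (double first cousins share both grandparent pairs — four paths of length 4: r = 4·(1/2)^4 = 1/4).
r to a full sibling = 1/2 (full sibs share both parents — two paths of length 2: r = 2·(1/2)^2 = 1/2).
r to a half-sibling = 0.25 (half-sibs share one parent — one path of length 2: r = (1/2)^2 = 1/4).
Summing one r·B term per recipient: 4·0.25·0.282 + 4·0.5·0.0753 + 1·0.25·0.527 = 0.56435.

0.56435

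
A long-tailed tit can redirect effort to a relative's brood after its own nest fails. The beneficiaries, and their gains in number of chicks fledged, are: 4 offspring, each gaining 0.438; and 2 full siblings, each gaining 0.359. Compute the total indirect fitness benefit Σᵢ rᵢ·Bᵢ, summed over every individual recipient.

1.235

r to an offspring = 0.5 (one parent–offspring link: r = (1/2)^1 = 1/2).
r to a full sibling = 1/2 (full sibs share both parents — two paths of length 2: r = 2·(1/2)^2 = 1/2).
Summing one r·B term per recipient: 4·0.5·0.438 + 2·0.5·0.359 = 1.235.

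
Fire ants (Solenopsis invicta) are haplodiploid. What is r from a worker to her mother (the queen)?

One meiotic link between diploid queen and diploid daughter: r = 1/2.

0.5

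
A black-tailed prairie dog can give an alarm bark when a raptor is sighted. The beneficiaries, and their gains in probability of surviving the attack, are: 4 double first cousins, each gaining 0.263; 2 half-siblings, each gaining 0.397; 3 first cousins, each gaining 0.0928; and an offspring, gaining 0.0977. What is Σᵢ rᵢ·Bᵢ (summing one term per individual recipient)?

0.54515

r to a double first cousin = 0.25 (double first cousins share both grandparent pairs — four paths of length 4: r = 4·(1/2)^4 = 1/4).
r to a half-sibling = 1/4 (half-sibs share one parent — one path of length 2: r = (1/2)^2 = 1/4).
r to a first cousin = 0.125 (first cousins share one grandparent pair — two paths of length 4: r = 2·(1/2)^4 = 1/8).
r to an offspring = 0.5 (one parent–offspring link: r = (1/2)^1 = 1/2).
Summing one r·B term per recipient: 4·0.25·0.263 + 2·0.25·0.397 + 3·0.125·0.0928 + 1·0.5·0.0977 = 0.54515.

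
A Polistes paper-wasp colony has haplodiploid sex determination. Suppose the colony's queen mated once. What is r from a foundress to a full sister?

0.75

Haplodiploid full sisters inherit their father's entire haploid genome identically (contributing 1/2) and on average half of their mother's contribution (1/2 · 1/2 = 1/4); r = 1/2 + 1/4 = 3/4.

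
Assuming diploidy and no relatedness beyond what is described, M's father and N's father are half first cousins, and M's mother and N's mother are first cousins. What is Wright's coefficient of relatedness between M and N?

Independent pedigree routes through distinct common ancestors add.
M and N are related in two ways: half second cousins through their fathers (r = 1/64) and second cousins through their mothers (r = 1/32).
r = 1/64 + 1/32 = 3/64 = 0.046875.

0.046875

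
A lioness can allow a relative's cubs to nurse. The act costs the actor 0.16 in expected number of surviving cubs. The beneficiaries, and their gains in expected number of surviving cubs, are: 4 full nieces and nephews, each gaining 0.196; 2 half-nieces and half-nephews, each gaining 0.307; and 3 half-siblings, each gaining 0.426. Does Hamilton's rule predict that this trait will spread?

Yes

Hamilton's rule: the trait is favored when the sum of r·B over every recipient exceeds the actor's cost C.
r to a full niece or nephew = 1/4 (full aunt/uncle↔niece/nephew: two paths of length 3 through the shared grandparent pair: r = 2·(1/2)^3 = 1/4).
r to a half-niece or half-nephew = 1/8 (half-aunt/uncle↔niece/nephew: one path of length 3: r = (1/2)^3 = 1/8).
r to a half-sibling = 1/4 (half-sibs share one parent — one path of length 2: r = (1/2)^2 = 1/4).
Summing one r·B term per recipient: 4·0.25·0.196 + 2·0.125·0.307 + 3·0.25·0.426 = 0.59225.
0.59225 > 0.16: the indirect benefit exceeds the cost.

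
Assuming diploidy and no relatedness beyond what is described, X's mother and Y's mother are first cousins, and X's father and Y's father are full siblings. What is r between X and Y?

Wright's path rule: contributions from independent ancestry routes add.
X and Y are related in two ways: second cousins through their mothers (r = 1/32) and first cousins through their fathers (r = 1/8).
r = 1/32 + 1/8 = 0.15625.

0.15625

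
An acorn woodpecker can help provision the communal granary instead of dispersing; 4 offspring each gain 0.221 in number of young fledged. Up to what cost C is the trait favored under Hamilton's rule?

r to an offspring = 1/2 (one parent–offspring link: r = (1/2)^1 = 1/2).
Hamilton's rule: n·r·B > C, so the trait is favored while C < n·r·B = 4·0.5·0.221 = 0.442.

0.442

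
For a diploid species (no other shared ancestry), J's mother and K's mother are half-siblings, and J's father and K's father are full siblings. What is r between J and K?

With two independent routes of shared ancestry, r is the sum of the two contributions.
J and K are related in two ways: half first cousins through their mothers (r = 1/16) and first cousins through their fathers (r = 1/8).
r = 1/16 + 1/8 = 0.1875.

0.1875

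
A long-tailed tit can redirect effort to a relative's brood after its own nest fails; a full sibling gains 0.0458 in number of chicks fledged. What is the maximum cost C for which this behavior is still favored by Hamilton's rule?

r to a full sibling = 1/2 (full sibs share both parents — two paths of length 2: r = 2·(1/2)^2 = 1/2).
Hamilton's rule: n·r·B > C, so the trait is favored while C < n·r·B = 1·0.5·0.0458 = 0.0229.

0.0229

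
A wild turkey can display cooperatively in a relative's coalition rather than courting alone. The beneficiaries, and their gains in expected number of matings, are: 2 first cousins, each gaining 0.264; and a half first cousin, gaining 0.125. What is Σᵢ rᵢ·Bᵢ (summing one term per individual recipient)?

0.0738125

r to a first cousin = 1/8 (first cousins share one grandparent pair — two paths of length 4: r = 2·(1/2)^4 = 1/8).
r to a half first cousin = 1/16 (half first cousins share one grandparent — one path of length 4: r = (1/2)^4 = 1/16).
Summing one r·B term per recipient: 2·0.125·0.264 + 1·0.0625·0.125 = 0.0738125.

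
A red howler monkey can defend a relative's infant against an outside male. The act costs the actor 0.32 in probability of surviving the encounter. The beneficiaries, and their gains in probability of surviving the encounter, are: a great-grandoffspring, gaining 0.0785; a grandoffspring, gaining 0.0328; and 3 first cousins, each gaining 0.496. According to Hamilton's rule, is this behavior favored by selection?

Hamilton's rule: the trait is favored when the sum of r·B over every recipient exceeds the actor's cost C.
r to a great-grandoffspring = 0.125 (three parent–offspring links: r = (1/2)^3 = 1/8).
r to a grandoffspring = 0.25 (two parent–offspring links: r = (1/2)^2 = 1/4).
r to a first cousin = 0.125 (first cousins share one grandparent pair — two paths of length 4: r = 2·(1/2)^4 = 1/8).
Summing one r·B term per recipient: 1·0.125·0.0785 + 1·0.25·0.0328 + 3·0.125·0.496 = 0.2040125.
0.2040125 < 0.32: the indirect benefit is less than the cost.

No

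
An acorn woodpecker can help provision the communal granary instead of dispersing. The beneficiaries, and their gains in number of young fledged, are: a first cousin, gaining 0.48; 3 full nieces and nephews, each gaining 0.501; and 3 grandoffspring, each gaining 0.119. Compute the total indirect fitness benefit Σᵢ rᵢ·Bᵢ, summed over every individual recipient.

0.525

r to a first cousin = 0.125 (first cousins share one grandparent pair — two paths of length 4: r = 2·(1/2)^4 = 1/8).
r to a full niece or nephew = 0.25 (full aunt/uncle↔niece/nephew: two paths of length 3 through the shared grandparent pair: r = 2·(1/2)^3 = 1/4).
r to a grandoffspring = 0.25 (two parent–offspring links: r = (1/2)^2 = 1/4).
Summing one r·B term per recipient: 1·0.125·0.48 + 3·0.25·0.501 + 3·0.25·0.119 = 0.525.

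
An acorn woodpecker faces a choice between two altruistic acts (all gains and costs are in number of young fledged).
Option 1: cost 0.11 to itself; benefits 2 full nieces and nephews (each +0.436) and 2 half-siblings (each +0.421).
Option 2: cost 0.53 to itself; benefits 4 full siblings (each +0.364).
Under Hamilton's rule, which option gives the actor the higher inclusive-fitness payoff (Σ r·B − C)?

Option 1: r to a full niece or nephew = 0.25.
Option 1: r to a half-sibling = 0.25.
Option 1: Σ r·B − C = (2·0.25·0.436 + 2·0.25·0.421) − 0.11 = 0.3185.
Option 2: r to a full sibling = 0.5.
Option 2: Σ r·B − C = (4·0.5·0.364) − 0.53 = 0.198.
Option 1 has the higher net inclusive-fitness payoff.

Option 1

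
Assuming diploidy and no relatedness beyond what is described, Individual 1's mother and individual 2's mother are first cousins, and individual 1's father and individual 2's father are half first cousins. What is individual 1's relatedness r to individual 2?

0.046875

Independent pedigree routes through distinct common ancestors add.
Individual 1 and individual 2 are related in two ways: second cousins through their mothers (r = 1/32) and half second cousins through their fathers (r = 1/64).
r = 1/32 + 1/64 = 3/64 = 0.046875.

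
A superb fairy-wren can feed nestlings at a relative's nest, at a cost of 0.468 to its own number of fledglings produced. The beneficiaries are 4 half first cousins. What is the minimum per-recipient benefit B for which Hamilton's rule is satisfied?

r to a half first cousin = 1/16 (half first cousins share one grandparent — one path of length 4: r = (1/2)^4 = 1/16).
Hamilton's rule with n recipients of equal r: n·r·B > C, so B > C/(n·r) = 0.468/(4·0.0625) = 1.872.

1.872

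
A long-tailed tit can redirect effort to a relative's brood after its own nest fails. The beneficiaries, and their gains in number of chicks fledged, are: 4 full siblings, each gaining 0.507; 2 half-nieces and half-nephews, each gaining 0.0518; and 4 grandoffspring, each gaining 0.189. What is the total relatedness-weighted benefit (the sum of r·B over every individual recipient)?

1.21595

r to a full sibling = 1/2 (full sibs share both parents — two paths of length 2: r = 2·(1/2)^2 = 1/2).
r to a half-niece or half-nephew = 1/8 (half-aunt/uncle↔niece/nephew: one path of length 3: r = (1/2)^3 = 1/8).
r to a grandoffspring = 0.25 (two parent–offspring links: r = (1/2)^2 = 1/4).
Summing one r·B term per recipient: 4·0.5·0.507 + 2·0.125·0.0518 + 4·0.25·0.189 = 1.21595.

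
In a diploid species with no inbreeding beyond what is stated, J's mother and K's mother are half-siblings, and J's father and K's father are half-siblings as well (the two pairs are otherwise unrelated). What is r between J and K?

With two independent routes of shared ancestry, r is the sum of the two contributions.
J and K are related in two ways: half first cousins through their mothers (r = 1/16) and half first cousins through their fathers (r = 1/16).
r = 1/16 + 1/16 = 1/8 = 0.125.

0.125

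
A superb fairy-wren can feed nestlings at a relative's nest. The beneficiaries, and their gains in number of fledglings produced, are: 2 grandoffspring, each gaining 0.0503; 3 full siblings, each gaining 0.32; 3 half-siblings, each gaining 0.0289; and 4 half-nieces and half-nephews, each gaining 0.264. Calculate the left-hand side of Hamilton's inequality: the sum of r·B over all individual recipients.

0.658825

r to a grandoffspring = 0.25 (two parent–offspring links: r = (1/2)^2 = 1/4).
r to a full sibling = 0.5 (full sibs share both parents — two paths of length 2: r = 2·(1/2)^2 = 1/2).
r to a half-sibling = 0.25 (half-sibs share one parent — one path of length 2: r = (1/2)^2 = 1/4).
r to a half-niece or half-nephew = 0.125 (half-aunt/uncle↔niece/nephew: one path of length 3: r = (1/2)^3 = 1/8).
Summing one r·B term per recipient: 2·0.25·0.0503 + 3·0.5·0.32 + 3·0.25·0.0289 + 4·0.125·0.264 = 0.658825.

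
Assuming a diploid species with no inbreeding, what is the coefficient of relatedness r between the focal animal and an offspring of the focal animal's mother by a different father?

Each parent–offspring link contributes a factor of 1/2, and independent paths through distinct common ancestors add.
Half-sibs share one parent — one path of length 2: r = (1/2)^2 = 1/4.

0.25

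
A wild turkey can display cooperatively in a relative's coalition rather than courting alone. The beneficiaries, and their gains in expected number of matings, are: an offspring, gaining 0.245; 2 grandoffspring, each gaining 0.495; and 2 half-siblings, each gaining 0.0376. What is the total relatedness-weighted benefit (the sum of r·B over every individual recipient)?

r to an offspring = 0.5 (one parent–offspring link: r = (1/2)^1 = 1/2).
r to a grandoffspring = 0.25 (two parent–offspring links: r = (1/2)^2 = 1/4).
r to a half-sibling = 1/4 (half-sibs share one parent — one path of length 2: r = (1/2)^2 = 1/4).
Summing one r·B term per recipient: 1·0.5·0.245 + 2·0.25·0.495 + 2·0.25·0.0376 = 0.3888.

0.3888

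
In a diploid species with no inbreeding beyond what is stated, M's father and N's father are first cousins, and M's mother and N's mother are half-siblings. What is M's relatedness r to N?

0.09375

Independent pedigree routes through distinct common ancestors add.
M and N are related in two ways: second cousins through their fathers (r = 1/32) and half first cousins through their mothers (r = 1/16).
r = 1/32 + 1/16 = 0.09375.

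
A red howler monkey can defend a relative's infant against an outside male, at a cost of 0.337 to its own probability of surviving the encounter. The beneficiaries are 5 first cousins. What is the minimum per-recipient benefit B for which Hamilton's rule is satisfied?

r to a first cousin = 0.125 (first cousins share one grandparent pair — two paths of length 4: r = 2·(1/2)^4 = 1/8).
Hamilton's rule with n recipients of equal r: n·r·B > C, so B > C/(n·r) = 0.337/(5·0.125) = 0.5392.

0.5392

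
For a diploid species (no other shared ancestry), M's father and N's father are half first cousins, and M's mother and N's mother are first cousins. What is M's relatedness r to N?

With two independent routes of shared ancestry, r is the sum of the two contributions.
M and N are related in two ways: half second cousins through their fathers (r = 1/64) and second cousins through their mothers (r = 1/32).
r = 1/64 + 1/32 = 3/64 = 0.046875.

0.046875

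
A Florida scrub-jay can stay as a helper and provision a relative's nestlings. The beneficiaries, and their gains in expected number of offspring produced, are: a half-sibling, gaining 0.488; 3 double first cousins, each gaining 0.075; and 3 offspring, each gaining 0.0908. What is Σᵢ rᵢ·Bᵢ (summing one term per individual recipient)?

r to a half-sibling = 1/4 (half-sibs share one parent — one path of length 2: r = (1/2)^2 = 1/4).
r to a double first cousin = 1/4 (double first cousins share both grandparent pairs — four paths of length 4: r = 4·(1/2)^4 = 1/4).
r to an offspring = 0.5 (one parent–offspring link: r = (1/2)^1 = 1/2).
Summing one r·B term per recipient: 1·0.25·0.488 + 3·0.25·0.075 + 3·0.5·0.0908 = 0.31445.

0.31445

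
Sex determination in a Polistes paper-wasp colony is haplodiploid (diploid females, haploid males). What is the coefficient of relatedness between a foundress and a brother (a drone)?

0.25

Her haploid brother carries none of their father's genes and a random half of their mother's genome; that half matches the maternal half of her own genome with probability 1/2: r = 1/2 · 1/2 = 1/4.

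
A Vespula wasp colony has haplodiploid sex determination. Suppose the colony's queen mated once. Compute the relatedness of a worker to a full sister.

Haplodiploid full sisters inherit their father's entire haploid genome identically (contributing 1/2) and on average half of their mother's contribution (1/2 · 1/2 = 1/4); r = 1/2 + 1/4 = 3/4.

0.75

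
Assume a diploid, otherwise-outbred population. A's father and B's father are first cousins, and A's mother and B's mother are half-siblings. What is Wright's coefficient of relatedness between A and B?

Independent pedigree routes through distinct common ancestors add.
A and B are related in two ways: second cousins through their fathers (r = 1/32) and half first cousins through their mothers (r = 1/16).
r = 1/32 + 1/16 = 3/32 = 0.09375.

0.09375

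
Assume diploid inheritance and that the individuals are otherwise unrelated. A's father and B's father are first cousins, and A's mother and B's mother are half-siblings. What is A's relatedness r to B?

Wright's path rule: contributions from independent ancestry routes add.
A and B are related in two ways: second cousins through their fathers (r = 1/32) and half first cousins through their mothers (r = 1/16).
r = 1/32 + 1/16 = 0.09375.

0.09375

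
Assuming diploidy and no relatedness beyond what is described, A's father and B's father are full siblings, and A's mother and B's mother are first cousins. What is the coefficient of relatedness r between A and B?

0.15625

Relatedness sums over independent paths through distinct common ancestors.
A and B are related in two ways: first cousins through their fathers (r = 1/8) and second cousins through their mothers (r = 1/32).
r = 1/8 + 1/32 = 0.15625.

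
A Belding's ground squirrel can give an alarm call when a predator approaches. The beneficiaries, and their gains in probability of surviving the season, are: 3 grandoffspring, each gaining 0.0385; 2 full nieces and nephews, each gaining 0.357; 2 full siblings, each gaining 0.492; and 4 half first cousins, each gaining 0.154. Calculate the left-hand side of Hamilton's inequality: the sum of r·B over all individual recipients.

r to a grandoffspring = 0.25 (two parent–offspring links: r = (1/2)^2 = 1/4).
r to a full niece or nephew = 0.25 (full aunt/uncle↔niece/nephew: two paths of length 3 through the shared grandparent pair: r = 2·(1/2)^3 = 1/4).
r to a full sibling = 1/2 (full sibs share both parents — two paths of length 2: r = 2·(1/2)^2 = 1/2).
r to a half first cousin = 1/16 (half first cousins share one grandparent — one path of length 4: r = (1/2)^4 = 1/16).
Summing one r·B term per recipient: 3·0.25·0.0385 + 2·0.25·0.357 + 2·0.5·0.492 + 4·0.0625·0.154 = 0.737875.

0.737875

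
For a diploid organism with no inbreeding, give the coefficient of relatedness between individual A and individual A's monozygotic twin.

1

Each parent–offspring link contributes a factor of 1/2, and independent paths through distinct common ancestors add.
Monozygotic twins share every allele identical by descent: r = 1.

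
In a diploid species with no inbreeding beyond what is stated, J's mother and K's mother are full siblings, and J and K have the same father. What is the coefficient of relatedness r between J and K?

0.375

Independent pedigree routes through distinct common ancestors add.
J and K are related in two ways: first cousins through their mothers (r = 1/8) and half-sibs through their shared father (r = 1/4).
r = 1/8 + 1/4 = 3/8 = 0.375.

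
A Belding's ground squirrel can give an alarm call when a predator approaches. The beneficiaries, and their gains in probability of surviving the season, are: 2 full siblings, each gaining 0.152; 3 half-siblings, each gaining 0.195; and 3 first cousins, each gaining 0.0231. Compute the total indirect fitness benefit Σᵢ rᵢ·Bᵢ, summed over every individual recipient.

r to a full sibling = 1/2 (full sibs share both parents — two paths of length 2: r = 2·(1/2)^2 = 1/2).
r to a half-sibling = 0.25 (half-sibs share one parent — one path of length 2: r = (1/2)^2 = 1/4).
r to a first cousin = 1/8 (first cousins share one grandparent pair — two paths of length 4: r = 2·(1/2)^4 = 1/8).
Summing one r·B term per recipient: 2·0.5·0.152 + 3·0.25·0.195 + 3·0.125·0.0231 = 0.3069125.

0.3069125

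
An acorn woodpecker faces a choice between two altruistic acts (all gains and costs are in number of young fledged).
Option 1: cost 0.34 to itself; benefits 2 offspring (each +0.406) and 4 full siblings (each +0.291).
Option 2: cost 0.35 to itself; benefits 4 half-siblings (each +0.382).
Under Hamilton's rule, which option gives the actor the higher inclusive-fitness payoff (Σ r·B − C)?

Option 1

Option 1: r to an offspring = 0.5.
Option 1: r to a full sibling = 0.5.
Option 1: Σ r·B − C = (2·0.5·0.406 + 4·0.5·0.291) − 0.34 = 0.648.
Option 2: r to a half-sibling = 0.25.
Option 2: Σ r·B − C = (4·0.25·0.382) − 0.35 = 0.032.
Option 1 has the higher net inclusive-fitness payoff.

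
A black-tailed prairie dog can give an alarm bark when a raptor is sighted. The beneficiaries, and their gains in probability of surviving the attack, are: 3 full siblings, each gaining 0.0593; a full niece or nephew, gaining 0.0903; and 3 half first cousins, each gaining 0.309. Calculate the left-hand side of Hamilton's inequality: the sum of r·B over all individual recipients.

r to a full sibling = 1/2 (full sibs share both parents — two paths of length 2: r = 2·(1/2)^2 = 1/2).
r to a full niece or nephew = 0.25 (full aunt/uncle↔niece/nephew: two paths of length 3 through the shared grandparent pair: r = 2·(1/2)^3 = 1/4).
r to a half first cousin = 0.0625 (half first cousins share one grandparent — one path of length 4: r = (1/2)^4 = 1/16).
Summing one r·B term per recipient: 3·0.5·0.0593 + 1·0.25·0.0903 + 3·0.0625·0.309 = 0.1694625.

0.1694625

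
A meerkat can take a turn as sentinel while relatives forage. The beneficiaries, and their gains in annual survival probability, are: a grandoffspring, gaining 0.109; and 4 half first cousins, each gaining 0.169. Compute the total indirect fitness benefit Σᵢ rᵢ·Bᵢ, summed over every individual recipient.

0.0695

r to a grandoffspring = 0.25 (two parent–offspring links: r = (1/2)^2 = 1/4).
r to a half first cousin = 0.0625 (half first cousins share one grandparent — one path of length 4: r = (1/2)^4 = 1/16).
Summing one r·B term per recipient: 1·0.25·0.109 + 4·0.0625·0.169 = 0.0695.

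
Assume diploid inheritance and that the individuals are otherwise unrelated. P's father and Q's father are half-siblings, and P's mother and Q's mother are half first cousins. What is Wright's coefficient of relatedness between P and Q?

0.078125

Wright's path rule: contributions from independent ancestry routes add.
P and Q are related in two ways: half first cousins through their fathers (r = 1/16) and half second cousins through their mothers (r = 1/64).
r = 1/16 + 1/64 = 5/64 = 0.078125.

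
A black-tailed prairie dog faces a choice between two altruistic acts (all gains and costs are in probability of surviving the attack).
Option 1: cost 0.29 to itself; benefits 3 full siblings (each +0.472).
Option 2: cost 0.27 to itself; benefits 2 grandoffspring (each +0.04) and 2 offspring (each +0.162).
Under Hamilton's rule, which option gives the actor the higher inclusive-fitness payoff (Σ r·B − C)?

Option 1: r to a full sibling = 0.5.
Option 1: Σ r·B − C = (3·0.5·0.472) − 0.29 = 0.418.
Option 2: r to a grandoffspring = 0.25.
Option 2: r to an offspring = 0.5.
Option 2: Σ r·B − C = (2·0.25·0.04 + 2·0.5·0.162) − 0.27 = -0.088.
Option 1 has the higher net inclusive-fitness payoff.

Option 1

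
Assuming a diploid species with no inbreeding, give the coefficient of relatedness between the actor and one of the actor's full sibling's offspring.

0.25

Each parent–offspring link contributes a factor of 1/2, and independent paths through distinct common ancestors add.
Full aunt/uncle↔niece/nephew: two paths of length 3 through the shared grandparent pair: r = 2·(1/2)^3 = 1/4.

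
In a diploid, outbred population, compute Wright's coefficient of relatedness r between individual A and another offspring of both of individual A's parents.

Each parent–offspring link contributes a factor of 1/2, and independent paths through distinct common ancestors add.
Full sibs share both parents — two paths of length 2: r = 2·(1/2)^2 = 1/2.

0.5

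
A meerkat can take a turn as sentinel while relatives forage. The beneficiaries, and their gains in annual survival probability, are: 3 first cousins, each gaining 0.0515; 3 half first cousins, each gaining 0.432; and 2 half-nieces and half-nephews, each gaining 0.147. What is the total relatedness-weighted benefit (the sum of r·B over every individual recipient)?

r to a first cousin = 0.125 (first cousins share one grandparent pair — two paths of length 4: r = 2·(1/2)^4 = 1/8).
r to a half first cousin = 1/16 (half first cousins share one grandparent — one path of length 4: r = (1/2)^4 = 1/16).
r to a half-niece or half-nephew = 1/8 (half-aunt/uncle↔niece/nephew: one path of length 3: r = (1/2)^3 = 1/8).
Summing one r·B term per recipient: 3·0.125·0.0515 + 3·0.0625·0.432 + 2·0.125·0.147 = 0.1370625.

0.1370625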